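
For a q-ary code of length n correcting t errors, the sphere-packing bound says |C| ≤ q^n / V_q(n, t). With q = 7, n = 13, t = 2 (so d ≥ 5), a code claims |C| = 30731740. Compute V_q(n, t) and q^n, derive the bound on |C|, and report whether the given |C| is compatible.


V_q(n, t) = 2887, q^n = 96889010407, Hamming bound = 33560446, |C| = 30731740 ≤ bound (satisfied).

Step 1: Compute V_q(n, t) = Σ_{j=0}^2 C(n, j) (q−1)^j.
  j = 0: C(13,0)·(6)^0 = 1·1 = 1.
  j = 1: C(13,1)·(6)^1 = 13·6 = 78.
  j = 2: C(13,2)·(6)^2 = 78·36 = 2808.
  V_q(n, t) = 1 + 78 + 2808 = 2887.
Step 2: q^n = 7^13 = 96889010407.
Step 3: Hamming bound ⌊q^n / V_q(n,t)⌋ = ⌊96889010407/2887⌋ = 33560446.
Step 4: Compare |C| = 30731740 to 33560446: satisfied.
The claimed |C| lies below the Hamming bound.


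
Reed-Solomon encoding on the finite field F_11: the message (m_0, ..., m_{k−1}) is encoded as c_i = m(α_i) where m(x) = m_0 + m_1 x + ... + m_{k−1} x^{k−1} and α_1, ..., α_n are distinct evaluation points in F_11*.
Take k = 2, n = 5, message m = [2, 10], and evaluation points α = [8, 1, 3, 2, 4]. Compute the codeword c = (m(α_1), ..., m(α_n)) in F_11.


c = [5, 1, 10, 0, 9]

Message polynomial: m(x) = 2 + 10·x (mod 11).
For each evaluation point α_i, compute m(α_i) mod 11:
  α_1 = 8: Horner steps 10 → 5, so m(8) = 5.
  α_2 = 1: Horner steps 10 → 1, so m(1) = 1.
  α_3 = 3: Horner steps 10 → 10, so m(3) = 10.
  α_4 = 2: Horner steps 10 → 0, so m(2) = 0.
  α_5 = 4: Horner steps 10 → 9, so m(4) = 9.
Codeword c = [5, 1, 10, 0, 9] ∈ F_11^5.


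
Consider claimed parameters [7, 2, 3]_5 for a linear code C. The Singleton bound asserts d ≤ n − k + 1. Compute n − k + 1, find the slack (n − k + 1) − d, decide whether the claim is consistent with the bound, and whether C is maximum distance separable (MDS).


Singleton RHS = n − k + 1 = 6, slack = 3, bound satisfied, not MDS.

Singleton bound: d ≤ n − k + 1.
Here n = 7, k = 2, so n − k + 1 = 6.
Given d = 3, check d ≤ 6: YES.
Slack = (n − k + 1) − d = 3.
The code is NOT MDS (slack = 3 > 0).
Description: the claimed parameters are [7, 2, 3]_5; such a code would be non-MDS.


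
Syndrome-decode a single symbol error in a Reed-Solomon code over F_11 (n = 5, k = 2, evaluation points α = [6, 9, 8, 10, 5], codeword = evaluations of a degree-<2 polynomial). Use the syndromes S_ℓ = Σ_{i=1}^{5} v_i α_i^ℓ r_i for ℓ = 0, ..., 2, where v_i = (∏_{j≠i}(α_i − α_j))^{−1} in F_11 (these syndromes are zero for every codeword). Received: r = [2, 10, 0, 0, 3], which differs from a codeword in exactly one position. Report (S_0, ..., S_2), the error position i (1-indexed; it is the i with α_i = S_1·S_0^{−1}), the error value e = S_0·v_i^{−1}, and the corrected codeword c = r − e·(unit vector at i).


S = (5, 6, 5), error at position 4, error magnitude e = 2, c = [2, 10, 0, 9, 3].

Step 1: column multipliers v_i = (∏_{j≠i}(α_i − α_j))^{−1} mod 11.
  i = 1 (α = 6): (6−9)(6−8)(6−10)(6−5) = (−3)·(−2)·(−4)·1 = −24 ≡ 9, so v_1 = 9^{−1} = 5 (mod 11).
  i = 2 (α = 9): (9−6)(9−8)(9−10)(9−5) = 3·1·(−1)·4 = −12 ≡ 10, so v_2 = 10^{−1} = 10 (mod 11).
  i = 3 (α = 8): (8−6)(8−9)(8−10)(8−5) = 2·(−1)·(−2)·3 = 12 ≡ 1, so v_3 = 1^{−1} = 1 (mod 11).
  i = 4 (α = 10): (10−6)(10−9)(10−8)(10−5) = 4·1·2·5 = 40 ≡ 7, so v_4 = 7^{−1} = 8 (mod 11).
  i = 5 (α = 5): (5−6)(5−9)(5−8)(5−10) = (−1)·(−4)·(−3)·(−5) = 60 ≡ 5, so v_5 = 5^{−1} = 9 (mod 11).
  v = [5, 10, 1, 8, 9].
Step 2: syndromes of r = [2, 10, 0, 0, 3] (all sums mod 11).
  S_0 = Σ v_i r_i = 5·2 + 10·10 + 1·0 + 8·0 + 9·3 = 137 ≡ 5.
  S_1 = Σ v_i α_i r_i = 5·6·2 + 10·9·10 + 1·8·0 + 8·10·0 + 9·5·3 = 1095 ≡ 6.
  α_i^2 mod 11 = [3, 4, 9, 1, 3].
  S_2 = Σ v_i α_i^2 r_i = 5·3·2 + 10·4·10 + 1·9·0 + 8·1·0 + 9·3·3 = 511 ≡ 5.
  S = (5, 6, 5) ≠ 0, so r is not a codeword (an error is present).
Step 3: locate the error. For a single error e at position i, S_ℓ = v_i·e·α_i^ℓ, so α_err = S_1/S_0.
  S_0^{−1} = 5^{−1} = 9 (mod 11), so α_err = 6·9 = 54 ≡ 10 = α_4. Error position i = 4.
  Consistency check: S_2/S_1 = 5·2 = 10 ≡ 10 = α_err ✓ (single-error assumption holds).
Step 4: error magnitude e = S_0/v_4 = S_0·∏_{j≠4}(α_4 − α_j) = 5·7 = 35 ≡ 2 (mod 11).
Step 5: correct position 4: c_4 = r_4 − e = 0 − 2 ≡ 9 (mod 11). Hence c = [2, 10, 0, 9, 3].
  Check: interpolating c through the α_i gives m(x) = 8 + 10·x (degree < 2) with m(α_i) = c_i for every i, so c is indeed a codeword.


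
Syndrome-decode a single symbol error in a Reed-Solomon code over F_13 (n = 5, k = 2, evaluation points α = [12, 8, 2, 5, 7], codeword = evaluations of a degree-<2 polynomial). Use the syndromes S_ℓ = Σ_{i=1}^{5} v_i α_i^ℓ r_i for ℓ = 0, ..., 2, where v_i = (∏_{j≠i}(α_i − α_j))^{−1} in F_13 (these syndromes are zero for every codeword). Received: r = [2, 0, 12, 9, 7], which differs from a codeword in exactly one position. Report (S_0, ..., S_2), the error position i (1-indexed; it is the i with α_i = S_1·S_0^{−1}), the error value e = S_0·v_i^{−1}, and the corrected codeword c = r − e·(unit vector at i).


S = (12, 5, 1), error at position 2, error magnitude e = 7, c = [2, 6, 12, 9, 7].

Step 1: column multipliers v_i = (∏_{j≠i}(α_i − α_j))^{−1} mod 13.
  i = 1 (α = 12): (12−8)(12−2)(12−5)(12−7) = 4·10·7·5 = 1400 ≡ 9, so v_1 = 9^{−1} = 3 (mod 13).
  i = 2 (α = 8): (8−12)(8−2)(8−5)(8−7) = (−4)·6·3·1 = −72 ≡ 6, so v_2 = 6^{−1} = 11 (mod 13).
  i = 3 (α = 2): (2−12)(2−8)(2−5)(2−7) = (−10)·(−6)·(−3)·(−5) = 900 ≡ 3, so v_3 = 3^{−1} = 9 (mod 13).
  i = 4 (α = 5): (5−12)(5−8)(5−2)(5−7) = (−7)·(−3)·3·(−2) = −126 ≡ 4, so v_4 = 4^{−1} = 10 (mod 13).
  i = 5 (α = 7): (7−12)(7−8)(7−2)(7−5) = (−5)·(−1)·5·2 = 50 ≡ 11, so v_5 = 11^{−1} = 6 (mod 13).
  v = [3, 11, 9, 10, 6].
Step 2: syndromes of r = [2, 0, 12, 9, 7] (all sums mod 13).
  S_0 = Σ v_i r_i = 3·2 + 11·0 + 9·12 + 10·9 + 6·7 = 246 ≡ 12.
  S_1 = Σ v_i α_i r_i = 3·12·2 + 11·8·0 + 9·2·12 + 10·5·9 + 6·7·7 = 1032 ≡ 5.
  α_i^2 mod 13 = [1, 12, 4, 12, 10].
  S_2 = Σ v_i α_i^2 r_i = 3·1·2 + 11·12·0 + 9·4·12 + 10·12·9 + 6·10·7 = 1938 ≡ 1.
  S = (12, 5, 1) ≠ 0, so r is not a codeword (an error is present).
Step 3: locate the error. For a single error e at position i, S_ℓ = v_i·e·α_i^ℓ, so α_err = S_1/S_0.
  S_0^{−1} = 12^{−1} = 12 (mod 13), so α_err = 5·12 = 60 ≡ 8 = α_2. Error position i = 2.
  Consistency check: S_2/S_1 = 1·8 = 8 ≡ 8 = α_err ✓ (single-error assumption holds).
Step 4: error magnitude e = S_0/v_2 = S_0·∏_{j≠2}(α_2 − α_j) = 12·6 = 72 ≡ 7 (mod 13).
Step 5: correct position 2: c_2 = r_2 − e = 0 − 7 ≡ 6 (mod 13). Hence c = [2, 6, 12, 9, 7].
  Check: interpolating c through the α_i gives m(x) = 1 + 12·x (degree < 2) with m(α_i) = c_i for every i, so c is indeed a codeword.


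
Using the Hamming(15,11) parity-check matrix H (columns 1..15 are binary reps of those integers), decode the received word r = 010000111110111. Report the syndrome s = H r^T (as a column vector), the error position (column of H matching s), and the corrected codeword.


s = (1, 0, 0, 1)^T, error position = 9, corrected codeword c = 010000110110111

Compute s = H r^T mod 2 one row at a time:
  s_1 = 1 + 1 + 1 + 1 + 0 + 1 + 1 + 1 = 7 ≡ 1 (mod 2).
  s_2 = 0 + 0 + 0 + 1 + 0 + 1 + 1 + 1 = 4 ≡ 0 (mod 2).
  s_3 = 1 + 0 + 0 + 1 + 1 + 1 + 1 + 1 = 6 ≡ 0 (mod 2).
  s_4 = 0 + 0 + 0 + 1 + 1 + 1 + 1 + 1 = 5 ≡ 1 (mod 2).
s = (1, 0, 0, 1)^T — this equals column 9 of H (binary 1001), so error is at position 9.
Correct: flip bit 9 of r = 010000111110111 to get c = 010000110110111.


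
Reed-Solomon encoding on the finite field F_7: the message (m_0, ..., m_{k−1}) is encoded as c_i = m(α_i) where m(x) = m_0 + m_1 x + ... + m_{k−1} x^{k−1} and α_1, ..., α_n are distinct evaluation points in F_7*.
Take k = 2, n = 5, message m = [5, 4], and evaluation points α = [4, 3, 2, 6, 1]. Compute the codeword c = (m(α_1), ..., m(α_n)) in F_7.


c = [0, 3, 6, 1, 2]

Message polynomial: m(x) = 5 + 4·x (mod 7).
For each evaluation point α_i, compute m(α_i) mod 7:
  α_1 = 4: Horner steps 4 → 0, so m(4) = 0.
  α_2 = 3: Horner steps 4 → 3, so m(3) = 3.
  α_3 = 2: Horner steps 4 → 6, so m(2) = 6.
  α_4 = 6: Horner steps 4 → 1, so m(6) = 1.
  α_5 = 1: Horner steps 4 → 2, so m(1) = 2.
Codeword c = [0, 3, 6, 1, 2] ∈ F_7^5.


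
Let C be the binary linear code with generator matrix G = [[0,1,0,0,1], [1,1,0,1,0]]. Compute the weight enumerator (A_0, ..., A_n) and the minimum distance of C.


Weight distribution: A_0 = 1, A_2 = 1, A_3 = 2. Minimum distance d = 2.

Enumerate all 2^2 = 4 messages m ∈ F_2^2.
For each, compute codeword c = mG in F_2^5, then tally its weight.
  m = 00 → c = 00000, weight = 0.
  m = 10 → c = 01001, weight = 2.
  m = 01 → c = 11010, weight = 3.
  m = 11 → c = 10011, weight = 3.
Tally weights:
  weight 0: 1 codewords.
  weight 2: 1 codewords.
  weight 3: 2 codewords.
Minimum distance d = smallest w > 0 with A_w > 0 = 2.
Sanity: Σ A_w = 4 = 2^2 = 4 ✓.


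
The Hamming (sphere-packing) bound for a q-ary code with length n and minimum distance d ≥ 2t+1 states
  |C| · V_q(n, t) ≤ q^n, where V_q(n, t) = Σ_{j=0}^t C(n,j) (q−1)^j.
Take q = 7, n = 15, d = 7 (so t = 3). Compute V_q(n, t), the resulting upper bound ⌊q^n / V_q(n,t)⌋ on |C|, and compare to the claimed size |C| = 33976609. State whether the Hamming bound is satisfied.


V_q(n, t) = 102151, q^n = 4747561509943, Hamming bound = 46475918, |C| = 33976609 ≤ bound (satisfied).

Step 1: Compute V_q(n, t) = Σ_{j=0}^3 C(n, j) (q−1)^j.
  j = 0: C(15,0)·(6)^0 = 1·1 = 1.
  j = 1: C(15,1)·(6)^1 = 15·6 = 90.
  j = 2: C(15,2)·(6)^2 = 105·36 = 3780.
  j = 3: C(15,3)·(6)^3 = 455·216 = 98280.
  V_q(n, t) = 1 + 90 + 3780 + 98280 = 102151.
Step 2: q^n = 7^15 = 4747561509943.
Step 3: Hamming bound ⌊q^n / V_q(n,t)⌋ = ⌊4747561509943/102151⌋ = 46475918.
Step 4: Compare |C| = 33976609 to 46475918: satisfied.
The claimed |C| lies below the Hamming bound.


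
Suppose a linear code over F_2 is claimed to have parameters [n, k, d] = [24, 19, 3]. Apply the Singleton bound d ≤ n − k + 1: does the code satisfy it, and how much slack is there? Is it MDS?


Singleton RHS = n − k + 1 = 6, slack = 3, bound satisfied, not MDS.

Singleton bound: d ≤ n − k + 1.
Here n = 24, k = 19, so n − k + 1 = 6.
Given d = 3, check d ≤ 6: YES.
Slack = (n − k + 1) − d = 3.
The code is NOT MDS (slack = 3 > 0).
Description: the claimed parameters are [24, 19, 3]_2; such a code would be non-MDS.


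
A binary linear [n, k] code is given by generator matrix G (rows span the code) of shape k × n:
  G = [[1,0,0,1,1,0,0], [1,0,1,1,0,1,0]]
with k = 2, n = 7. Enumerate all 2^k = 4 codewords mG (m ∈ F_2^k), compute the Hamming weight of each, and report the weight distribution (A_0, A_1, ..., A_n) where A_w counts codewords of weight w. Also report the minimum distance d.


Weight distribution: A_0 = 1, A_3 = 2, A_4 = 1. Minimum distance d = 3.

Enumerate all 2^2 = 4 messages m ∈ F_2^2.
For each, compute codeword c = mG in F_2^7, then tally its weight.
  m = 00 → c = 0000000, weight = 0.
  m = 10 → c = 1001100, weight = 3.
  m = 01 → c = 1011010, weight = 4.
  m = 11 → c = 0010110, weight = 3.
Tally weights:
  weight 0: 1 codewords.
  weight 3: 2 codewords.
  weight 4: 1 codewords.
Minimum distance d = smallest w > 0 with A_w > 0 = 3.
Sanity: Σ A_w = 4 = 2^2 = 4 ✓.


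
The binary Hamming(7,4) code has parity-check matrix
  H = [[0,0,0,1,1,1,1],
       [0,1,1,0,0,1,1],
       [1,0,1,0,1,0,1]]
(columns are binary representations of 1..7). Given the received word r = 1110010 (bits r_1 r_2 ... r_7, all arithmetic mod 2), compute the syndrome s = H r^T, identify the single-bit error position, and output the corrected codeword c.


s = (1, 1, 0)^T, error position = 6, corrected codeword c = 1110000

Compute s = H r^T mod 2 one row at a time:
  s_1 = 0 + 0 + 1 + 0 = 1 ≡ 1 (mod 2).
  s_2 = 1 + 1 + 1 + 0 = 3 ≡ 1 (mod 2).
  s_3 = 1 + 1 + 0 + 0 = 2 ≡ 0 (mod 2).
s = (1, 1, 0)^T — this equals column 6 of H (binary 110), so error is at position 6.
Correct: flip bit 6 of r = 1110010 to get c = 1110000.


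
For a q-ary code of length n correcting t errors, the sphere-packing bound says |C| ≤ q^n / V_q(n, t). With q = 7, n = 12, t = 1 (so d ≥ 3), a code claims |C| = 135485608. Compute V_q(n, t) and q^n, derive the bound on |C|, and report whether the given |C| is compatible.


V_q(n, t) = 73, q^n = 13841287201, Hamming bound = 189606673, |C| = 135485608 ≤ bound (satisfied).

Step 1: Compute V_q(n, t) = Σ_{j=0}^1 C(n, j) (q−1)^j.
  j = 0: C(12,0)·(6)^0 = 1·1 = 1.
  j = 1: C(12,1)·(6)^1 = 12·6 = 72.
  V_q(n, t) = 1 + 72 = 73.
Step 2: q^n = 7^12 = 13841287201.
Step 3: Hamming bound ⌊q^n / V_q(n,t)⌋ = ⌊13841287201/73⌋ = 189606673.
Step 4: Compare |C| = 135485608 to 189606673: satisfied.
The claimed |C| lies below the Hamming bound.


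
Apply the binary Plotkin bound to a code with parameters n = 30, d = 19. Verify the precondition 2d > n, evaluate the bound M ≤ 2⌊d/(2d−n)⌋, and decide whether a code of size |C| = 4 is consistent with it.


Plotkin bound M ≤ 4; given |C| = 4 ≤ bound (satisfied).

Check applicability: 2d = 38, n = 30.
2d − n = 8 > 0, so Plotkin applies.
Compute d/(2d−n) = 19/8 ≈ 2.3750.
⌊d/(2d−n)⌋ = 2.
Plotkin bound: M ≤ 2·2 = 4.
Given |C| = 4, check: satisfied.
This |C| is at the Plotkin bound.


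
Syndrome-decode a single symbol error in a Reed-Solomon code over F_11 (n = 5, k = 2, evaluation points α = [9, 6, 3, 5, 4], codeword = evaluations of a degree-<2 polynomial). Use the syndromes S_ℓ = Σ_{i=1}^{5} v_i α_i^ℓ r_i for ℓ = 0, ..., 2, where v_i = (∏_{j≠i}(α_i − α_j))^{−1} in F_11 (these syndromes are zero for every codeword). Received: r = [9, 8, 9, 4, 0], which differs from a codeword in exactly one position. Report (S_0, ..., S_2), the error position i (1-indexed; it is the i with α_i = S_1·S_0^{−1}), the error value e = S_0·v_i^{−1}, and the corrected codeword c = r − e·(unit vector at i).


S = (8, 2, 6), error at position 3, error magnitude e = 2, c = [9, 8, 7, 4, 0].

Step 1: column multipliers v_i = (∏_{j≠i}(α_i − α_j))^{−1} mod 11.
  i = 1 (α = 9): (9−6)(9−3)(9−5)(9−4) = 3·6·4·5 = 360 ≡ 8, so v_1 = 8^{−1} = 7 (mod 11).
  i = 2 (α = 6): (6−9)(6−3)(6−5)(6−4) = (−3)·3·1·2 = −18 ≡ 4, so v_2 = 4^{−1} = 3 (mod 11).
  i = 3 (α = 3): (3−9)(3−6)(3−5)(3−4) = (−6)·(−3)·(−2)·(−1) = 36 ≡ 3, so v_3 = 3^{−1} = 4 (mod 11).
  i = 4 (α = 5): (5−9)(5−6)(5−3)(5−4) = (−4)·(−1)·2·1 = 8 ≡ 8, so v_4 = 8^{−1} = 7 (mod 11).
  i = 5 (α = 4): (4−9)(4−6)(4−3)(4−5) = (−5)·(−2)·1·(−1) = −10 ≡ 1, so v_5 = 1^{−1} = 1 (mod 11).
  v = [7, 3, 4, 7, 1].
Step 2: syndromes of r = [9, 8, 9, 4, 0] (all sums mod 11).
  S_0 = Σ v_i r_i = 7·9 + 3·8 + 4·9 + 7·4 + 1·0 = 151 ≡ 8.
  S_1 = Σ v_i α_i r_i = 7·9·9 + 3·6·8 + 4·3·9 + 7·5·4 + 1·4·0 = 959 ≡ 2.
  α_i^2 mod 11 = [4, 3, 9, 3, 5].
  S_2 = Σ v_i α_i^2 r_i = 7·4·9 + 3·3·8 + 4·9·9 + 7·3·4 + 1·5·0 = 732 ≡ 6.
  S = (8, 2, 6) ≠ 0, so r is not a codeword (an error is present).
Step 3: locate the error. For a single error e at position i, S_ℓ = v_i·e·α_i^ℓ, so α_err = S_1/S_0.
  S_0^{−1} = 8^{−1} = 7 (mod 11), so α_err = 2·7 = 14 ≡ 3 = α_3. Error position i = 3.
  Consistency check: S_2/S_1 = 6·6 = 36 ≡ 3 = α_err ✓ (single-error assumption holds).
Step 4: error magnitude e = S_0/v_3 = S_0·∏_{j≠3}(α_3 − α_j) = 8·3 = 24 ≡ 2 (mod 11).
Step 5: correct position 3: c_3 = r_3 − e = 9 − 2 ≡ 7 (mod 11). Hence c = [9, 8, 7, 4, 0].
  Check: interpolating c through the α_i gives m(x) = 6 + 4·x (degree < 2) with m(α_i) = c_i for every i, so c is indeed a codeword.


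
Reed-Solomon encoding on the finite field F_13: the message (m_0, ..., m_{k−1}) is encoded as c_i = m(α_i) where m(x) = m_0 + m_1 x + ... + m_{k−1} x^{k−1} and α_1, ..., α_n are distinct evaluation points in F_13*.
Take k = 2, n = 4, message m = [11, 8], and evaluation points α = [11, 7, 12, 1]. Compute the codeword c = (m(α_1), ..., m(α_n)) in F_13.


c = [8, 2, 3, 6]

Message polynomial: m(x) = 11 + 8·x (mod 13).
For each evaluation point α_i, compute m(α_i) mod 13:
  α_1 = 11: Horner steps 8 → 8, so m(11) = 8.
  α_2 = 7: Horner steps 8 → 2, so m(7) = 2.
  α_3 = 12: Horner steps 8 → 3, so m(12) = 3.
  α_4 = 1: Horner steps 8 → 6, so m(1) = 6.
Codeword c = [8, 2, 3, 6] ∈ F_13^4.


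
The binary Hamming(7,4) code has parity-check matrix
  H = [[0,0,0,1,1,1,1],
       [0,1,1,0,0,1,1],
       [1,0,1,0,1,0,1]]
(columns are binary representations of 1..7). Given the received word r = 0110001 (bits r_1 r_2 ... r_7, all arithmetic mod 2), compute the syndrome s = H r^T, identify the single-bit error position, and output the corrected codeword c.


s = (1, 1, 0)^T, error position = 6, corrected codeword c = 0110011

Compute s = H r^T mod 2 one row at a time:
  s_1 = 0 + 0 + 0 + 1 = 1 ≡ 1 (mod 2).
  s_2 = 1 + 1 + 0 + 1 = 3 ≡ 1 (mod 2).
  s_3 = 0 + 1 + 0 + 1 = 2 ≡ 0 (mod 2).
s = (1, 1, 0)^T — this equals column 6 of H (binary 110), so error is at position 6.
Correct: flip bit 6 of r = 0110001 to get c = 0110011.


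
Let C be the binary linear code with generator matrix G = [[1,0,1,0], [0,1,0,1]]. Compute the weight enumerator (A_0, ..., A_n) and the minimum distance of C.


Weight distribution: A_0 = 1, A_2 = 2, A_4 = 1. Minimum distance d = 2.

Enumerate all 2^2 = 4 messages m ∈ F_2^2.
For each, compute codeword c = mG in F_2^4, then tally its weight.
  m = 00 → c = 0000, weight = 0.
  m = 10 → c = 1010, weight = 2.
  m = 01 → c = 0101, weight = 2.
  m = 11 → c = 1111, weight = 4.
Tally weights:
  weight 0: 1 codewords.
  weight 2: 2 codewords.
  weight 4: 1 codewords.
Minimum distance d = smallest w > 0 with A_w > 0 = 2.
Sanity: Σ A_w = 4 = 2^2 = 4 ✓.


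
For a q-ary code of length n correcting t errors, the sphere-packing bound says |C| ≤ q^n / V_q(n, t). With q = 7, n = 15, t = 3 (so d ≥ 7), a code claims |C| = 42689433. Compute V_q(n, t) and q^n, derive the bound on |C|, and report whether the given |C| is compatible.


V_q(n, t) = 102151, q^n = 4747561509943, Hamming bound = 46475918, |C| = 42689433 ≤ bound (satisfied).

Step 1: Compute V_q(n, t) = Σ_{j=0}^3 C(n, j) (q−1)^j.
  j = 0: C(15,0)·(6)^0 = 1·1 = 1.
  j = 1: C(15,1)·(6)^1 = 15·6 = 90.
  j = 2: C(15,2)·(6)^2 = 105·36 = 3780.
  j = 3: C(15,3)·(6)^3 = 455·216 = 98280.
  V_q(n, t) = 1 + 90 + 3780 + 98280 = 102151.
Step 2: q^n = 7^15 = 4747561509943.
Step 3: Hamming bound ⌊q^n / V_q(n,t)⌋ = ⌊4747561509943/102151⌋ = 46475918.
Step 4: Compare |C| = 42689433 to 46475918: satisfied.
The claimed |C| lies below the Hamming bound.


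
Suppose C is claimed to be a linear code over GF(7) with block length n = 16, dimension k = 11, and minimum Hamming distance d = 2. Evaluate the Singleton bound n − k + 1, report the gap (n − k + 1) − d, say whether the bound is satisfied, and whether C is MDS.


Singleton RHS = n − k + 1 = 6, slack = 4, bound satisfied, not MDS.

Singleton bound: d ≤ n − k + 1.
Here n = 16, k = 11, so n − k + 1 = 6.
Given d = 2, check d ≤ 6: YES.
Slack = (n − k + 1) − d = 4.
The code is NOT MDS (slack = 4 > 0).
Description: the claimed parameters are [16, 11, 2]_7; such a code would be non-MDS.


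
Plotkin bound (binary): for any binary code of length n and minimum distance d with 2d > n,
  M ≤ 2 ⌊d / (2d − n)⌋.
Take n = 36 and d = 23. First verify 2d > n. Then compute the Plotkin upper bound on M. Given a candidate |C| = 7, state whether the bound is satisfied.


Plotkin bound M ≤ 4; given |C| = 7 > bound (violated).

Check applicability: 2d = 46, n = 36.
2d − n = 10 > 0, so Plotkin applies.
Compute d/(2d−n) = 23/10 ≈ 2.3000.
⌊d/(2d−n)⌋ = 2.
Plotkin bound: M ≤ 2·2 = 4.
Given |C| = 7, check: VIOLATED.
This |C| is above the Plotkin bound, so no binary code with n = 36, d = 23 and 7 codewords exists.


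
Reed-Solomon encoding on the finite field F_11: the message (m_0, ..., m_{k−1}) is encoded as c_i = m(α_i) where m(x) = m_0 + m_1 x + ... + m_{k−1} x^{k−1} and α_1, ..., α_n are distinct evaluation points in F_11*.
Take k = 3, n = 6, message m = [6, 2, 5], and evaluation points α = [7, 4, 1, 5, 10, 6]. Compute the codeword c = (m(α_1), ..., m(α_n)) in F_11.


c = [1, 6, 2, 9, 9, 0]

Message polynomial: m(x) = 6 + 2·x + 5·x^2 (mod 11).
For each evaluation point α_i, compute m(α_i) mod 11:
  α_1 = 7: Horner steps 5 → 4 → 1, so m(7) = 1.
  α_2 = 4: Horner steps 5 → 0 → 6, so m(4) = 6.
  α_3 = 1: Horner steps 5 → 7 → 2, so m(1) = 2.
  α_4 = 5: Horner steps 5 → 5 → 9, so m(5) = 9.
  α_5 = 10: Horner steps 5 → 8 → 9, so m(10) = 9.
  α_6 = 6: Horner steps 5 → 10 → 0, so m(6) = 0.
Codeword c = [1, 6, 2, 9, 9, 0] ∈ F_11^6.


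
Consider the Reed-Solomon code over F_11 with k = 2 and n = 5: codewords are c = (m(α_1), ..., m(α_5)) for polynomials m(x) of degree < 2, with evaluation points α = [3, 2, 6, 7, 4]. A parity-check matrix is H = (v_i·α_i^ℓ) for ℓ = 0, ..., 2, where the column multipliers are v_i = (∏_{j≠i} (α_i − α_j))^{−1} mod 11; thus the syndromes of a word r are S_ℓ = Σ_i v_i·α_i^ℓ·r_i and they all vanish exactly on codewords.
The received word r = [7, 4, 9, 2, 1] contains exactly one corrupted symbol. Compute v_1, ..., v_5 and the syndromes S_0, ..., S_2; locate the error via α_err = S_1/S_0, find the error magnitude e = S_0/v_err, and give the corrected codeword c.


S = (1, 3, 9), error at position 1, error magnitude e = 10, c = [8, 4, 9, 2, 1].

Step 1: column multipliers v_i = (∏_{j≠i}(α_i − α_j))^{−1} mod 11.
  i = 1 (α = 3): (3−2)(3−6)(3−7)(3−4) = 1·(−3)·(−4)·(−1) = −12 ≡ 10, so v_1 = 10^{−1} = 10 (mod 11).
  i = 2 (α = 2): (2−3)(2−6)(2−7)(2−4) = (−1)·(−4)·(−5)·(−2) = 40 ≡ 7, so v_2 = 7^{−1} = 8 (mod 11).
  i = 3 (α = 6): (6−3)(6−2)(6−7)(6−4) = 3·4·(−1)·2 = −24 ≡ 9, so v_3 = 9^{−1} = 5 (mod 11).
  i = 4 (α = 7): (7−3)(7−2)(7−6)(7−4) = 4·5·1·3 = 60 ≡ 5, so v_4 = 5^{−1} = 9 (mod 11).
  i = 5 (α = 4): (4−3)(4−2)(4−6)(4−7) = 1·2·(−2)·(−3) = 12 ≡ 1, so v_5 = 1^{−1} = 1 (mod 11).
  v = [10, 8, 5, 9, 1].
Step 2: syndromes of r = [7, 4, 9, 2, 1] (all sums mod 11).
  S_0 = Σ v_i r_i = 10·7 + 8·4 + 5·9 + 9·2 + 1·1 = 166 ≡ 1.
  S_1 = Σ v_i α_i r_i = 10·3·7 + 8·2·4 + 5·6·9 + 9·7·2 + 1·4·1 = 674 ≡ 3.
  α_i^2 mod 11 = [9, 4, 3, 5, 5].
  S_2 = Σ v_i α_i^2 r_i = 10·9·7 + 8·4·4 + 5·3·9 + 9·5·2 + 1·5·1 = 988 ≡ 9.
  S = (1, 3, 9) ≠ 0, so r is not a codeword (an error is present).
Step 3: locate the error. For a single error e at position i, S_ℓ = v_i·e·α_i^ℓ, so α_err = S_1/S_0.
  S_0^{−1} = 1^{−1} = 1 (mod 11), so α_err = 3·1 = 3 ≡ 3 = α_1. Error position i = 1.
  Consistency check: S_2/S_1 = 9·4 = 36 ≡ 3 = α_err ✓ (single-error assumption holds).
Step 4: error magnitude e = S_0/v_1 = S_0·∏_{j≠1}(α_1 − α_j) = 1·10 = 10 ≡ 10 (mod 11).
Step 5: correct position 1: c_1 = r_1 − e = 7 − 10 ≡ 8 (mod 11). Hence c = [8, 4, 9, 2, 1].
  Check: interpolating c through the α_i gives m(x) = 7 + 4·x (degree < 2) with m(α_i) = c_i for every i, so c is indeed a codeword.


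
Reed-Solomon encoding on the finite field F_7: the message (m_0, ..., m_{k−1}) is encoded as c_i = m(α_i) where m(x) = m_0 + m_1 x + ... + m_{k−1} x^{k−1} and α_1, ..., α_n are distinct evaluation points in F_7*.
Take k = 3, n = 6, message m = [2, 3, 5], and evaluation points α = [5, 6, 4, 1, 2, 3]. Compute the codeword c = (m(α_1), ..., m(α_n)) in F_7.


c = [2, 4, 3, 3, 0, 0]

Message polynomial: m(x) = 2 + 3·x + 5·x^2 (mod 7).
For each evaluation point α_i, compute m(α_i) mod 7:
  α_1 = 5: Horner steps 5 → 0 → 2, so m(5) = 2.
  α_2 = 6: Horner steps 5 → 5 → 4, so m(6) = 4.
  α_3 = 4: Horner steps 5 → 2 → 3, so m(4) = 3.
  α_4 = 1: Horner steps 5 → 1 → 3, so m(1) = 3.
  α_5 = 2: Horner steps 5 → 6 → 0, so m(2) = 0.
  α_6 = 3: Horner steps 5 → 4 → 0, so m(3) = 0.
Codeword c = [2, 4, 3, 3, 0, 0] ∈ F_7^6.


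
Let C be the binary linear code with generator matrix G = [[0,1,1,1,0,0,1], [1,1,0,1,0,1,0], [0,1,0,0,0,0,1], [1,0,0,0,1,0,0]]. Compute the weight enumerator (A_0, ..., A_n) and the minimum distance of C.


Weight distribution: A_0 = 1, A_2 = 3, A_4 = 11, A_6 = 1. Minimum distance d = 2.

Enumerate all 2^4 = 16 messages m ∈ F_2^4.
For each, compute codeword c = mG in F_2^7, then tally its weight.
  m = 0000 → c = 0000000, weight = 0.
  m = 1000 → c = 0111001, weight = 4.
  m = 0100 → c = 1101010, weight = 4.
  m = 1100 → c = 1010011, weight = 4.
  m = 0010 → c = 0100001, weight = 2.
  m = 1010 → c = 0011000, weight = 2.
  m = 0110 → c = 1001011, weight = 4.
  m = 1110 → c = 1110010, weight = 4.
  m = 0001 → c = 1000100, weight = 2.
  m = 1001 → c = 1111101, weight = 6.
  m = 0101 → c = 0101110, weight = 4.
  m = 1101 → c = 0010111, weight = 4.
  m = 0011 → c = 1100101, weight = 4.
  m = 1011 → c = 1011100, weight = 4.
  m = 0111 → c = 0001111, weight = 4.
  m = 1111 → c = 0110110, weight = 4.
Tally weights:
  weight 0: 1 codewords.
  weight 2: 3 codewords.
  weight 4: 11 codewords.
  weight 6: 1 codewords.
Minimum distance d = smallest w > 0 with A_w > 0 = 2.
Sanity: Σ A_w = 16 = 2^4 = 16 ✓.


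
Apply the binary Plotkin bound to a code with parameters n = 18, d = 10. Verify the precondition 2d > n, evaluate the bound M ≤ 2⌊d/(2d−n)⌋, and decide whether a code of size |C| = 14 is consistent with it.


Plotkin bound M ≤ 10; given |C| = 14 > bound (violated).

Check applicability: 2d = 20, n = 18.
2d − n = 2 > 0, so Plotkin applies.
Compute d/(2d−n) = 10/2 ≈ 5.0000.
⌊d/(2d−n)⌋ = 5.
Plotkin bound: M ≤ 2·5 = 10.
Given |C| = 14, check: VIOLATED.
This |C| is above the Plotkin bound, so no binary code with n = 18, d = 10 and 14 codewords exists.


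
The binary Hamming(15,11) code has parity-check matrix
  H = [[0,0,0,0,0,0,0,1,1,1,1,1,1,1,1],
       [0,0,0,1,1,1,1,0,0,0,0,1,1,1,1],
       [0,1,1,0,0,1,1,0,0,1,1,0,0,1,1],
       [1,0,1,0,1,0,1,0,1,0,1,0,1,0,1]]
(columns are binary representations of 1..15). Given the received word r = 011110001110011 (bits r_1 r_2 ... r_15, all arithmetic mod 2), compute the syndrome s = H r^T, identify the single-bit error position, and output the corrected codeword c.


s = (1, 0, 0, 1)^T, error position = 9, corrected codeword c = 011110000110011

Compute s = H r^T mod 2 one row at a time:
  s_1 = 0 + 1 + 1 + 1 + 0 + 0 + 1 + 1 = 5 ≡ 1 (mod 2).
  s_2 = 1 + 1 + 0 + 0 + 0 + 0 + 1 + 1 = 4 ≡ 0 (mod 2).
  s_3 = 1 + 1 + 0 + 0 + 1 + 1 + 1 + 1 = 6 ≡ 0 (mod 2).
  s_4 = 0 + 1 + 1 + 0 + 1 + 1 + 0 + 1 = 5 ≡ 1 (mod 2).
s = (1, 0, 0, 1)^T — this equals column 9 of H (binary 1001), so error is at position 9.
Correct: flip bit 9 of r = 011110001110011 to get c = 011110000110011.


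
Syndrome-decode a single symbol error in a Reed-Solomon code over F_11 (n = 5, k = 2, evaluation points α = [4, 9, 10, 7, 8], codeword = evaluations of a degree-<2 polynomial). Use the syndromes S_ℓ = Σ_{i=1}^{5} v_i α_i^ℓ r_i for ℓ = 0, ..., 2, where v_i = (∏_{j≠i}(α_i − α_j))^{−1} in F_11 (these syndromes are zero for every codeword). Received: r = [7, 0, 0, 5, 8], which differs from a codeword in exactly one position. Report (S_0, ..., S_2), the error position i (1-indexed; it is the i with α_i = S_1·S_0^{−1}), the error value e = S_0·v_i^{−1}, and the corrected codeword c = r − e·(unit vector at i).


S = (10, 1, 10), error at position 3, error magnitude e = 8, c = [7, 0, 3, 5, 8].

Step 1: column multipliers v_i = (∏_{j≠i}(α_i − α_j))^{−1} mod 11.
  i = 1 (α = 4): (4−9)(4−10)(4−7)(4−8) = (−5)·(−6)·(−3)·(−4) = 360 ≡ 8, so v_1 = 8^{−1} = 7 (mod 11).
  i = 2 (α = 9): (9−4)(9−10)(9−7)(9−8) = 5·(−1)·2·1 = −10 ≡ 1, so v_2 = 1^{−1} = 1 (mod 11).
  i = 3 (α = 10): (10−4)(10−9)(10−7)(10−8) = 6·1·3·2 = 36 ≡ 3, so v_3 = 3^{−1} = 4 (mod 11).
  i = 4 (α = 7): (7−4)(7−9)(7−10)(7−8) = 3·(−2)·(−3)·(−1) = −18 ≡ 4, so v_4 = 4^{−1} = 3 (mod 11).
  i = 5 (α = 8): (8−4)(8−9)(8−10)(8−7) = 4·(−1)·(−2)·1 = 8 ≡ 8, so v_5 = 8^{−1} = 7 (mod 11).
  v = [7, 1, 4, 3, 7].
Step 2: syndromes of r = [7, 0, 0, 5, 8] (all sums mod 11).
  S_0 = Σ v_i r_i = 7·7 + 1·0 + 4·0 + 3·5 + 7·8 = 120 ≡ 10.
  S_1 = Σ v_i α_i r_i = 7·4·7 + 1·9·0 + 4·10·0 + 3·7·5 + 7·8·8 = 749 ≡ 1.
  α_i^2 mod 11 = [5, 4, 1, 5, 9].
  S_2 = Σ v_i α_i^2 r_i = 7·5·7 + 1·4·0 + 4·1·0 + 3·5·5 + 7·9·8 = 824 ≡ 10.
  S = (10, 1, 10) ≠ 0, so r is not a codeword (an error is present).
Step 3: locate the error. For a single error e at position i, S_ℓ = v_i·e·α_i^ℓ, so α_err = S_1/S_0.
  S_0^{−1} = 10^{−1} = 10 (mod 11), so α_err = 1·10 = 10 ≡ 10 = α_3. Error position i = 3.
  Consistency check: S_2/S_1 = 10·1 = 10 ≡ 10 = α_err ✓ (single-error assumption holds).
Step 4: error magnitude e = S_0/v_3 = S_0·∏_{j≠3}(α_3 − α_j) = 10·3 = 30 ≡ 8 (mod 11).
Step 5: correct position 3: c_3 = r_3 − e = 0 − 8 ≡ 3 (mod 11). Hence c = [7, 0, 3, 5, 8].
  Check: interpolating c through the α_i gives m(x) = 6 + 3·x (degree < 2) with m(α_i) = c_i for every i, so c is indeed a codeword.


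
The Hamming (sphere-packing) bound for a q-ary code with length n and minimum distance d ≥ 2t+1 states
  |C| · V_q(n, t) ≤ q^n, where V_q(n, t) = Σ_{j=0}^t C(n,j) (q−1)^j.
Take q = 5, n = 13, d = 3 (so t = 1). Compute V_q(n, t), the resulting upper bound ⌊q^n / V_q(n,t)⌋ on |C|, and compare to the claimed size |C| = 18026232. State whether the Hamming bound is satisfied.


V_q(n, t) = 53, q^n = 1220703125, Hamming bound = 23032134, |C| = 18026232 ≤ bound (satisfied).

Step 1: Compute V_q(n, t) = Σ_{j=0}^1 C(n, j) (q−1)^j.
  j = 0: C(13,0)·(4)^0 = 1·1 = 1.
  j = 1: C(13,1)·(4)^1 = 13·4 = 52.
  V_q(n, t) = 1 + 52 = 53.
Step 2: q^n = 5^13 = 1220703125.
Step 3: Hamming bound ⌊q^n / V_q(n,t)⌋ = ⌊1220703125/53⌋ = 23032134.
Step 4: Compare |C| = 18026232 to 23032134: satisfied.
The claimed |C| lies below the Hamming bound.


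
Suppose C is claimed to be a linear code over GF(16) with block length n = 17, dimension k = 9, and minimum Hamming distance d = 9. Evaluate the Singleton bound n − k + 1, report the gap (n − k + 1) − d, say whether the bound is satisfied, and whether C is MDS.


Singleton RHS = n − k + 1 = 9, slack = 0, bound satisfied, MDS.

Singleton bound: d ≤ n − k + 1.
Here n = 17, k = 9, so n − k + 1 = 9.
Given d = 9, check d ≤ 9: YES.
Slack = (n − k + 1) − d = 0.
The code is MDS (slack = 0).
Description: the claimed parameters are [17, 9, 9]_16; such a code would be MDS (meets Singleton bound).


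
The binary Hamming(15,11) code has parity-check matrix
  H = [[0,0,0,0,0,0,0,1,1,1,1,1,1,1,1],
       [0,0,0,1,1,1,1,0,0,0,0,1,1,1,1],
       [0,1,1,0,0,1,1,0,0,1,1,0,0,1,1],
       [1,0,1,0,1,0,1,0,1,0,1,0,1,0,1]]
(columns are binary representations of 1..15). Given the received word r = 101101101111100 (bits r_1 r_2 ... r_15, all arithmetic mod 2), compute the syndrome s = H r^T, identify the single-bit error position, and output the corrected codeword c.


s = (1, 1, 1, 0)^T, error position = 14, corrected codeword c = 101101101111110

Compute s = H r^T mod 2 one row at a time:
  s_1 = 0 + 1 + 1 + 1 + 1 + 1 + 0 + 0 = 5 ≡ 1 (mod 2).
  s_2 = 1 + 0 + 1 + 1 + 1 + 1 + 0 + 0 = 5 ≡ 1 (mod 2).
  s_3 = 0 + 1 + 1 + 1 + 1 + 1 + 0 + 0 = 5 ≡ 1 (mod 2).
  s_4 = 1 + 1 + 0 + 1 + 1 + 1 + 1 + 0 = 6 ≡ 0 (mod 2).
s = (1, 1, 1, 0)^T — this equals column 14 of H (binary 1110), so error is at position 14.
Correct: flip bit 14 of r = 101101101111100 to get c = 101101101111110.


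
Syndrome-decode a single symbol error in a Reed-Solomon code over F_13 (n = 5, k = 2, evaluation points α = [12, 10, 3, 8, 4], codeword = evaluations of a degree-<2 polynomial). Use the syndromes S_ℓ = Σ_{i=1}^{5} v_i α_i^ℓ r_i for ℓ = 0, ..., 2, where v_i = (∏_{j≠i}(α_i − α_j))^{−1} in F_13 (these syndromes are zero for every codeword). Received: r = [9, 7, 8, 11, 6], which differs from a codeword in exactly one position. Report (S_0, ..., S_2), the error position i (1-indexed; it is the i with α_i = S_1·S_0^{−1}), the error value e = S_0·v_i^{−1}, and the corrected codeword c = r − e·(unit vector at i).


S = (8, 5, 8), error at position 1, error magnitude e = 6, c = [3, 7, 8, 11, 6].

Step 1: column multipliers v_i = (∏_{j≠i}(α_i − α_j))^{−1} mod 13.
  i = 1 (α = 12): (12−10)(12−3)(12−8)(12−4) = 2·9·4·8 = 576 ≡ 4, so v_1 = 4^{−1} = 10 (mod 13).
  i = 2 (α = 10): (10−12)(10−3)(10−8)(10−4) = (−2)·7·2·6 = −168 ≡ 1, so v_2 = 1^{−1} = 1 (mod 13).
  i = 3 (α = 3): (3−12)(3−10)(3−8)(3−4) = (−9)·(−7)·(−5)·(−1) = 315 ≡ 3, so v_3 = 3^{−1} = 9 (mod 13).
  i = 4 (α = 8): (8−12)(8−10)(8−3)(8−4) = (−4)·(−2)·5·4 = 160 ≡ 4, so v_4 = 4^{−1} = 10 (mod 13).
  i = 5 (α = 4): (4−12)(4−10)(4−3)(4−8) = (−8)·(−6)·1·(−4) = −192 ≡ 3, so v_5 = 3^{−1} = 9 (mod 13).
  v = [10, 1, 9, 10, 9].
Step 2: syndromes of r = [9, 7, 8, 11, 6] (all sums mod 13).
  S_0 = Σ v_i r_i = 10·9 + 1·7 + 9·8 + 10·11 + 9·6 = 333 ≡ 8.
  S_1 = Σ v_i α_i r_i = 10·12·9 + 1·10·7 + 9·3·8 + 10·8·11 + 9·4·6 = 2462 ≡ 5.
  α_i^2 mod 13 = [1, 9, 9, 12, 3].
  S_2 = Σ v_i α_i^2 r_i = 10·1·9 + 1·9·7 + 9·9·8 + 10·12·11 + 9·3·6 = 2283 ≡ 8.
  S = (8, 5, 8) ≠ 0, so r is not a codeword (an error is present).
Step 3: locate the error. For a single error e at position i, S_ℓ = v_i·e·α_i^ℓ, so α_err = S_1/S_0.
  S_0^{−1} = 8^{−1} = 5 (mod 13), so α_err = 5·5 = 25 ≡ 12 = α_1. Error position i = 1.
  Consistency check: S_2/S_1 = 8·8 = 64 ≡ 12 = α_err ✓ (single-error assumption holds).
Step 4: error magnitude e = S_0/v_1 = S_0·∏_{j≠1}(α_1 − α_j) = 8·4 = 32 ≡ 6 (mod 13).
Step 5: correct position 1: c_1 = r_1 − e = 9 − 6 ≡ 3 (mod 13). Hence c = [3, 7, 8, 11, 6].
  Check: interpolating c through the α_i gives m(x) = 1 + 11·x (degree < 2) with m(α_i) = c_i for every i, so c is indeed a codeword.


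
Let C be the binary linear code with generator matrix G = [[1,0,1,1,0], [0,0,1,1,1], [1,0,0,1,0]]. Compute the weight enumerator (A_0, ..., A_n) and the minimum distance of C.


Weight distribution: A_0 = 1, A_1 = 1, A_2 = 3, A_3 = 3. Minimum distance d = 1.

Enumerate all 2^3 = 8 messages m ∈ F_2^3.
For each, compute codeword c = mG in F_2^5, then tally its weight.
  m = 000 → c = 00000, weight = 0.
  m = 100 → c = 10110, weight = 3.
  m = 010 → c = 00111, weight = 3.
  m = 110 → c = 10001, weight = 2.
  m = 001 → c = 10010, weight = 2.
  m = 101 → c = 00100, weight = 1.
  m = 011 → c = 10101, weight = 3.
  m = 111 → c = 00011, weight = 2.
Tally weights:
  weight 0: 1 codewords.
  weight 1: 1 codewords.
  weight 2: 3 codewords.
  weight 3: 3 codewords.
Minimum distance d = smallest w > 0 with A_w > 0 = 1.
Sanity: Σ A_w = 8 = 2^3 = 8 ✓.


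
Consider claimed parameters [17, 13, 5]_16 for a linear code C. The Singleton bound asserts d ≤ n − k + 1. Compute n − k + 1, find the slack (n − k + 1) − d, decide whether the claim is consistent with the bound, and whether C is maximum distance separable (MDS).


Singleton RHS = n − k + 1 = 5, slack = 0, bound satisfied, MDS.

Singleton bound: d ≤ n − k + 1.
Here n = 17, k = 13, so n − k + 1 = 5.
Given d = 5, check d ≤ 5: YES.
Slack = (n − k + 1) − d = 0.
The code is MDS (slack = 0).
Description: the claimed parameters are [17, 13, 5]_16; such a code would be MDS (meets Singleton bound).


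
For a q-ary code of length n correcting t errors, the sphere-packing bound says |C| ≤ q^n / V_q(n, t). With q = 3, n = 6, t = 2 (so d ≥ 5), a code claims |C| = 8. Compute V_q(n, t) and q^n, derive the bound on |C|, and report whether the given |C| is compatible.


V_q(n, t) = 73, q^n = 729, Hamming bound = 9, |C| = 8 ≤ bound (satisfied).

Step 1: Compute V_q(n, t) = Σ_{j=0}^2 C(n, j) (q−1)^j.
  j = 0: C(6,0)·(2)^0 = 1·1 = 1.
  j = 1: C(6,1)·(2)^1 = 6·2 = 12.
  j = 2: C(6,2)·(2)^2 = 15·4 = 60.
  V_q(n, t) = 1 + 12 + 60 = 73.
Step 2: q^n = 3^6 = 729.
Step 3: Hamming bound ⌊q^n / V_q(n,t)⌋ = ⌊729/73⌋ = 9.
Step 4: Compare |C| = 8 to 9: satisfied.
The claimed |C| lies below the Hamming bound.


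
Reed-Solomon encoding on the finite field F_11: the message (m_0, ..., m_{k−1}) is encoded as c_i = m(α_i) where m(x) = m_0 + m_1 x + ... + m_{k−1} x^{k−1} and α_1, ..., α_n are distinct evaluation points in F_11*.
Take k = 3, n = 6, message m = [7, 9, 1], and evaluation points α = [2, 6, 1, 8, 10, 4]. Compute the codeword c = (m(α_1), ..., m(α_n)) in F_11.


c = [7, 9, 6, 0, 10, 4]

Message polynomial: m(x) = 7 + 9·x + 1·x^2 (mod 11).
For each evaluation point α_i, compute m(α_i) mod 11:
  α_1 = 2: Horner steps 1 → 0 → 7, so m(2) = 7.
  α_2 = 6: Horner steps 1 → 4 → 9, so m(6) = 9.
  α_3 = 1: Horner steps 1 → 10 → 6, so m(1) = 6.
  α_4 = 8: Horner steps 1 → 6 → 0, so m(8) = 0.
  α_5 = 10: Horner steps 1 → 8 → 10, so m(10) = 10.
  α_6 = 4: Horner steps 1 → 2 → 4, so m(4) = 4.
Codeword c = [7, 9, 6, 0, 10, 4] ∈ F_11^6.


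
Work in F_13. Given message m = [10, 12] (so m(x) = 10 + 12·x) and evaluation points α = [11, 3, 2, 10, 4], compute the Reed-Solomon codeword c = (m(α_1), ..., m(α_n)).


c = [12, 7, 8, 0, 6]

Message polynomial: m(x) = 10 + 12·x (mod 13).
For each evaluation point α_i, compute m(α_i) mod 13:
  α_1 = 11: Horner steps 12 → 12, so m(11) = 12.
  α_2 = 3: Horner steps 12 → 7, so m(3) = 7.
  α_3 = 2: Horner steps 12 → 8, so m(2) = 8.
  α_4 = 10: Horner steps 12 → 0, so m(10) = 0.
  α_5 = 4: Horner steps 12 → 6, so m(4) = 6.
Codeword c = [12, 7, 8, 0, 6] ∈ F_13^5.


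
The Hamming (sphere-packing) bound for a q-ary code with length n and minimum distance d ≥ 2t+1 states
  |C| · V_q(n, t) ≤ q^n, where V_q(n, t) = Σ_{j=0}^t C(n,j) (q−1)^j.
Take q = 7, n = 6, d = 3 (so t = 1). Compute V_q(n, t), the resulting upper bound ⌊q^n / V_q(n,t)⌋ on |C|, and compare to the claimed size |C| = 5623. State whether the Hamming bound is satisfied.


V_q(n, t) = 37, q^n = 117649, Hamming bound = 3179, |C| = 5623 > bound (violated).

Step 1: Compute V_q(n, t) = Σ_{j=0}^1 C(n, j) (q−1)^j.
  j = 0: C(6,0)·(6)^0 = 1·1 = 1.
  j = 1: C(6,1)·(6)^1 = 6·6 = 36.
  V_q(n, t) = 1 + 36 = 37.
Step 2: q^n = 7^6 = 117649.
Step 3: Hamming bound ⌊q^n / V_q(n,t)⌋ = ⌊117649/37⌋ = 3179.
Step 4: Compare |C| = 5623 to 3179: violated.
The claimed |C| lies above the Hamming bound, so no 7-ary code of length 6 with d ≥ 3 can have 5623 codewords.


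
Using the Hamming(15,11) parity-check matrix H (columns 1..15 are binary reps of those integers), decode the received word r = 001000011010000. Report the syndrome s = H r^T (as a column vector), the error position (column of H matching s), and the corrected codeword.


s = (1, 0, 0, 1)^T, error position = 9, corrected codeword c = 001000010010000

Compute s = H r^T mod 2 one row at a time:
  s_1 = 1 + 1 + 0 + 1 + 0 + 0 + 0 + 0 = 3 ≡ 1 (mod 2).
  s_2 = 0 + 0 + 0 + 0 + 0 + 0 + 0 + 0 = 0 ≡ 0 (mod 2).
  s_3 = 0 + 1 + 0 + 0 + 0 + 1 + 0 + 0 = 2 ≡ 0 (mod 2).
  s_4 = 0 + 1 + 0 + 0 + 1 + 1 + 0 + 0 = 3 ≡ 1 (mod 2).
s = (1, 0, 0, 1)^T — this equals column 9 of H (binary 1001), so error is at position 9.
Correct: flip bit 9 of r = 001000011010000 to get c = 001000010010000.


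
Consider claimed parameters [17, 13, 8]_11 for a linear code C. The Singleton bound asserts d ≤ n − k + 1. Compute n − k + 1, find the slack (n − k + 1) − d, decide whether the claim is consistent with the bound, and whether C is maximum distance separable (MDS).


Singleton RHS = n − k + 1 = 5, slack = -3, bound violated (no such code; not MDS).

Singleton bound: d ≤ n − k + 1.
Here n = 17, k = 13, so n − k + 1 = 5.
Given d = 8, check d ≤ 5: NO.
Slack = (n − k + 1) − d = -3.
The slack is negative: d = 8 exceeds n − k + 1 = 5 by 3, so the Singleton bound is violated and no linear [17, 13, 8]_11 code can exist. In particular it is not MDS (MDS requires d = n − k + 1 exactly).
Description: the claimed parameters are [17, 13, 8]_11; such a code would be impossible (violates the Singleton bound).
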